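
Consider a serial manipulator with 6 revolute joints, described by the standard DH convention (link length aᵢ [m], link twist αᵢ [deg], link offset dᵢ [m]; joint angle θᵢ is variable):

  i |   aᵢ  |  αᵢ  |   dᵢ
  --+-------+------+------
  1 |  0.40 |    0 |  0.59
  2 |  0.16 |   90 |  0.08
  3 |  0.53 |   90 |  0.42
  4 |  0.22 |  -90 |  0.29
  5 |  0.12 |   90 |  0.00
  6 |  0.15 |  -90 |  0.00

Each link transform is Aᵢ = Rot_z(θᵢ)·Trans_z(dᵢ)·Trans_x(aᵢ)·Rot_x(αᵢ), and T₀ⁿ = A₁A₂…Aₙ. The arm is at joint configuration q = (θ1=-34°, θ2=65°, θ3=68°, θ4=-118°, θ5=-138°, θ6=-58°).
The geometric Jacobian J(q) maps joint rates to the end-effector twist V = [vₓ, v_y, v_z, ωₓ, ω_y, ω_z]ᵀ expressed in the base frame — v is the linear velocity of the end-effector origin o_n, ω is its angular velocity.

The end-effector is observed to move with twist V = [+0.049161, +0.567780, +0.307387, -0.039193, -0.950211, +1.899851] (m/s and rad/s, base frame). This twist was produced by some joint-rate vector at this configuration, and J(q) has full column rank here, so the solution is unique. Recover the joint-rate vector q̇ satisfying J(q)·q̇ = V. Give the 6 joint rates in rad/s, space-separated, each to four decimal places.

o_n = [1.1431, -0.2219, 0.8674]
J₁: ẑ×o_n = [0.2219, 1.1431, -0.0000], ω = ẑ
J2: z=[0.0000, 0.0000, 1.0000] o=[0.3316, -0.2237, 0.5900] → [-0.0018, 0.8115, 0.0000, 0.0000, 0.0000, 1.0000]
J3: z=[0.5150, -0.8572, 0.0000] o=[0.4688, -0.1413, 0.6700] → [-0.1692, -0.1017, 0.5365, 0.5150, -0.8572, 0.0000]
J4: z=[0.7948, 0.4775, -0.3746] o=[0.8553, -0.3990, 1.1614] → [-0.0740, 0.1258, 0.0034, 0.7948, 0.4775, -0.3746]
J5: z=[0.0417, 0.5728, 0.8187] o=[0.9525, -0.1140, 0.9570] → [0.0370, 0.1597, -0.1136, 0.0417, 0.5728, 0.8187]
J6: z=[-0.1855, -0.8007, 0.5697] o=[1.0703, -0.1350, 0.9657] → [0.1282, 0.0232, 0.0743, -0.1855, -0.8007, 0.5697]
q̇ = J⁺·V = [-0.0520, 0.7170, 0.6070, -0.2690, 0.7500, 0.9130]

-0.0520 0.7170 0.6070 -0.2690 0.7500 0.9130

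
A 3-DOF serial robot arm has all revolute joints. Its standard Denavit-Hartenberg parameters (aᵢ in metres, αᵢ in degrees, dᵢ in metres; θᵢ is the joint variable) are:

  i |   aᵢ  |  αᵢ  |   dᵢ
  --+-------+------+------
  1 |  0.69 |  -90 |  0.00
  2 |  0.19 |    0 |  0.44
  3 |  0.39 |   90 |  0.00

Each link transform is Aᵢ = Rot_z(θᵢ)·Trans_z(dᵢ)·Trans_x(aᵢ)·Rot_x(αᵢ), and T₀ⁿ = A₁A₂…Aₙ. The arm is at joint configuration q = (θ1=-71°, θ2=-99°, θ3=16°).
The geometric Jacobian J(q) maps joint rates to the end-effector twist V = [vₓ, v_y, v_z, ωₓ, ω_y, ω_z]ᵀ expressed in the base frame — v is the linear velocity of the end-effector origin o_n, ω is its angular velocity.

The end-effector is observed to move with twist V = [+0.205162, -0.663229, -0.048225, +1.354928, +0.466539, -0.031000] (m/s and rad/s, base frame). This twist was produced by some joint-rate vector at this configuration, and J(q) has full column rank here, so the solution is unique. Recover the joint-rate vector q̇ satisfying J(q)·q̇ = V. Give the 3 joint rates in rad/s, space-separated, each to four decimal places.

o_n = [0.6465, -0.5260, 0.5748]
J₁: ẑ×o_n = [0.5260, 0.6465, -0.0000], ω = ẑ
J2: z=[0.9455, 0.3256, 0.0000] o=[0.2246, -0.6524, 0.0000] → [0.1871, -0.5434, -0.0178, 0.9455, 0.3256, 0.0000]
J3: z=[0.9455, 0.3256, 0.0000] o=[0.6310, -0.4811, 0.1877] → [0.1260, -0.3660, -0.0475, 0.9455, 0.3256, 0.0000]
q̇ = J⁺·V = [-0.0310, 0.6690, 0.7640]

-0.0310 0.6690 0.7640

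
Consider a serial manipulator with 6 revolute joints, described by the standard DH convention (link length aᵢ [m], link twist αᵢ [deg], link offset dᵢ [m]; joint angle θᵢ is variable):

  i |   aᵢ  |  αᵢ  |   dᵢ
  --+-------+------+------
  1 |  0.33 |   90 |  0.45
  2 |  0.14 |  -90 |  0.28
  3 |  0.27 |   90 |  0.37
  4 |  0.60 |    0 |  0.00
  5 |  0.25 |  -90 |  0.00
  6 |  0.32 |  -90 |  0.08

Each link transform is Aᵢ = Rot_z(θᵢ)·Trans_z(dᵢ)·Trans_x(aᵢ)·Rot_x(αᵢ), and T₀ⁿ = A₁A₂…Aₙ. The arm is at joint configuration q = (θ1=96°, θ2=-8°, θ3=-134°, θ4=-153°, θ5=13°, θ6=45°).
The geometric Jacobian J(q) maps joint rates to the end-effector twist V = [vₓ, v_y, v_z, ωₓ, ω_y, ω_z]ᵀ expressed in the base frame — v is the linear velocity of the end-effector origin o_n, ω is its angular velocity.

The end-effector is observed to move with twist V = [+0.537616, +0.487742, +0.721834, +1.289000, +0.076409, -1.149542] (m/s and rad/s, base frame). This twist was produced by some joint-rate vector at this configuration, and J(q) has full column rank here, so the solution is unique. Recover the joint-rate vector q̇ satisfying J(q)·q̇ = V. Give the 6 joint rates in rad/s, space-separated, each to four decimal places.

o_n = [-0.0822, 0.9867, 0.0848]
J₁: ẑ×o_n = [-0.9867, -0.0822, 0.0000], ω = ẑ
J2: z=[0.9945, 0.1045, 0.0000] o=[-0.0345, 0.3282, 0.4500] → [-0.0382, 0.3632, 0.6599, 0.9945, 0.1045, 0.0000]
J3: z=[-0.0145, 0.1384, 0.9903] o=[0.2295, 0.4953, 0.4305] → [-0.5344, -0.3137, 0.0360, -0.0145, 0.1384, 0.9903]
J4: z=[-0.6164, -0.7810, 0.1001] o=[0.4367, 0.3821, 0.8230] → [0.5161, -0.5070, -0.7779, -0.6164, -0.7810, 0.1001]
J5: z=[-0.6164, -0.7810, 0.1001] o=[0.0197, 0.6700, 0.5016] → [0.2938, -0.2671, -0.2749, -0.6164, -0.7810, 0.1001]
J6: z=[0.5172, -0.4974, -0.6964] o=[-0.1287, 0.7644, 0.3239] → [0.2738, 0.0913, 0.1381, 0.5172, -0.4974, -0.6964]
q̇ = J⁺·V = [-0.5870, 0.5190, 0.0790, -0.2170, -0.3330, 0.8410]

-0.5870 0.5190 0.0790 -0.2170 -0.3330 0.8410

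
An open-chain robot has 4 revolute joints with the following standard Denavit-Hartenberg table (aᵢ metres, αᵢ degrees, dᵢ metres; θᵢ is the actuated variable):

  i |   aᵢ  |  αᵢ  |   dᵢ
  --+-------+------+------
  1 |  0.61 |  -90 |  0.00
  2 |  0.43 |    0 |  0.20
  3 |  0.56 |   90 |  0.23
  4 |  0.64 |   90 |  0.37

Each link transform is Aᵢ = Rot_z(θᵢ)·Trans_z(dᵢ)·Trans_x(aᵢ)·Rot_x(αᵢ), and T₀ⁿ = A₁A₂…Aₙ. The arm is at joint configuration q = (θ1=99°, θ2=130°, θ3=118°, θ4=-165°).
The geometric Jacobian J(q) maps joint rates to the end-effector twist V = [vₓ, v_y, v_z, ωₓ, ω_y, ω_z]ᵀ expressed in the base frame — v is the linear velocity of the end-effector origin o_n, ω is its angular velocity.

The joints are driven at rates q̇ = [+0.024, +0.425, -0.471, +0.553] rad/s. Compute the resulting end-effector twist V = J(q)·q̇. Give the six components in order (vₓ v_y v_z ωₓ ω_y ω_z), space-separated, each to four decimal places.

0.3642 -0.1162 0.1876 0.1256 -0.4992 -0.1832

o_n = [-0.2630, -0.0292, -0.5220]
J₁: ẑ×o_n = [0.0292, -0.2630, 0.0000], ω = ẑ
J2: z=[-0.9877, -0.1564, 0.0000] o=[-0.0954, 0.6025, 0.0000] → [0.0817, -0.5155, 0.5977, -0.9877, -0.1564, 0.0000]
J3: z=[-0.9877, -0.1564, 0.0000] o=[-0.2497, 0.2982, -0.3294] → [0.0301, -0.1902, 0.3213, -0.9877, -0.1564, 0.0000]
J4: z=[0.1450, -0.9158, -0.3746] o=[-0.4441, 0.0550, 0.1898] → [0.6203, 0.0354, 0.1536, 0.1450, -0.9158, -0.3746]
V = J·q̇ = [0.3642, -0.1162, 0.1876, 0.1256, -0.4992, -0.1832]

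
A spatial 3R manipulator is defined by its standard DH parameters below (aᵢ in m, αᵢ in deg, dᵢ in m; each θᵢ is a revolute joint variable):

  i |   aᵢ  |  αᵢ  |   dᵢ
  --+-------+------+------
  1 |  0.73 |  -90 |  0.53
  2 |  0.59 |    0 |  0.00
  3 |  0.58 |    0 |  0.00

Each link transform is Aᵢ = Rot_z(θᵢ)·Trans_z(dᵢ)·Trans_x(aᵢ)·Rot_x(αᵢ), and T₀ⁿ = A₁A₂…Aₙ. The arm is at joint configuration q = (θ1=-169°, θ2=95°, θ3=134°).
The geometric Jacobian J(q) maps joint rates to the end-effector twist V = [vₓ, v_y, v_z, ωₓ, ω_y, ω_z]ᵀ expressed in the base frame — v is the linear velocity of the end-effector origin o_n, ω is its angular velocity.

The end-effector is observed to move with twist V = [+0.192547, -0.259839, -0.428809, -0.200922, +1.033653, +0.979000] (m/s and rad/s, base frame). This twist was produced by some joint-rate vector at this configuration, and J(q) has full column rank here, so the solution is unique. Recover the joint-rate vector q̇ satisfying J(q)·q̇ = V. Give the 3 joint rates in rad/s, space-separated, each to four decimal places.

o_n = [-0.2926, -0.0569, 0.3800]
J₁: ẑ×o_n = [0.0569, -0.2926, 0.0000], ω = ẑ
J2: z=[0.1908, -0.9816, 0.0000] o=[-0.7166, -0.1393, 0.5300] → [0.1473, 0.0286, 0.4319, 0.1908, -0.9816, 0.0000]
J3: z=[0.1908, -0.9816, 0.0000] o=[-0.6661, -0.1295, -0.0578] → [-0.4297, -0.0835, 0.3805, 0.1908, -0.9816, 0.0000]
q̇ = J⁺·V = [0.9790, -0.5470, -0.5060]

0.9790 -0.5470 -0.5060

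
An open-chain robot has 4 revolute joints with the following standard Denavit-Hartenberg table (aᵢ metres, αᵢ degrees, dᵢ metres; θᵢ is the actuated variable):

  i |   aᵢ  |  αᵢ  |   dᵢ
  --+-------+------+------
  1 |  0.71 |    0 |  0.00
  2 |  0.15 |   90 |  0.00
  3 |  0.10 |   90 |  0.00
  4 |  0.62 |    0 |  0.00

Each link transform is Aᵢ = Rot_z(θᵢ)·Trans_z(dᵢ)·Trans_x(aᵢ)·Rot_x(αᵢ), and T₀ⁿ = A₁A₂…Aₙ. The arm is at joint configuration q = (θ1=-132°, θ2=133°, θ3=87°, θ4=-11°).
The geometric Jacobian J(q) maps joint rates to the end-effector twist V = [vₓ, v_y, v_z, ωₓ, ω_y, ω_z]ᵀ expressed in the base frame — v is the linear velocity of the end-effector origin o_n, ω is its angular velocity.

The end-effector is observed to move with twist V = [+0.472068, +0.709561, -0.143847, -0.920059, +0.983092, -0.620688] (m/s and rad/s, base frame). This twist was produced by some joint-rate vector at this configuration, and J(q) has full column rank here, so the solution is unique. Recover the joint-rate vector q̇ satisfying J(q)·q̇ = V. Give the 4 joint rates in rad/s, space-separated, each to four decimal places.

o_n = [-0.2901, -0.4061, 0.7076]
J₁: ẑ×o_n = [0.4061, -0.2901, 0.0000], ω = ẑ
J2: z=[0.0000, 0.0000, 1.0000] o=[-0.4751, -0.5276, 0.0000] → [-0.1215, 0.1850, 0.0000, 0.0000, 0.0000, 1.0000]
J3: z=[0.0175, -0.9998, 0.0000] o=[-0.3251, -0.5250, 0.0000] → [-0.7075, -0.0123, 0.0371, 0.0175, -0.9998, 0.0000]
J4: z=[0.9985, 0.0174, -0.0523] o=[-0.3199, -0.5249, 0.0999] → [0.0168, -0.6084, 0.1181, 0.9985, 0.0174, -0.0523]
q̇ = J⁺·V = [-0.5700, -0.0980, -0.9990, -0.9040]

-0.5700 -0.0980 -0.9990 -0.9040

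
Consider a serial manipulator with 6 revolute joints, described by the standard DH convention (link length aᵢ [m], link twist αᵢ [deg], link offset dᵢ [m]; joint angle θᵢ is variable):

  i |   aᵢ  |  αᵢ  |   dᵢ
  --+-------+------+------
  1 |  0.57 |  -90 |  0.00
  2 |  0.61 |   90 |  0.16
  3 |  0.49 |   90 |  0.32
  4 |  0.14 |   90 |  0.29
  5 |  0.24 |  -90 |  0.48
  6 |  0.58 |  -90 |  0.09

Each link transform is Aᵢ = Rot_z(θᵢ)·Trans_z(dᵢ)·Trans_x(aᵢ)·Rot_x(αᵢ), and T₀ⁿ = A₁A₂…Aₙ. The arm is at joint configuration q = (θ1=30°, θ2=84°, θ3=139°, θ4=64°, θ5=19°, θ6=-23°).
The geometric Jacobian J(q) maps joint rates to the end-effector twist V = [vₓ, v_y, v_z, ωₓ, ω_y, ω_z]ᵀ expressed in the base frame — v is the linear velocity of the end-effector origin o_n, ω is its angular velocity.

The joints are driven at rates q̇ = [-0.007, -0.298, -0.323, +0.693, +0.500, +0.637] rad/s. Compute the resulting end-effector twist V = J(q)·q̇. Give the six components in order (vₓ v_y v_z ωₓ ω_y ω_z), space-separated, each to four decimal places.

0.7193 0.5418 -0.8900 -1.0325 0.4602 -0.6592

o_n = [0.3381, 2.0585, 0.1861]
J₁: ẑ×o_n = [-2.0585, 0.3381, 0.0000], ω = ẑ
J2: z=[-0.5000, 0.8660, 0.0000] o=[0.4936, 0.2850, 0.0000] → [0.1612, 0.0930, -0.7521, -0.5000, 0.8660, 0.0000]
J3: z=[0.8613, 0.4973, 0.1045] o=[0.4689, 0.4554, -0.6067] → [0.2266, -0.6964, 1.4457, 0.8613, 0.4973, 0.1045]
J4: z=[-0.3180, 0.6879, -0.6525] o=[0.5503, 0.8736, -0.2054] → [1.0424, 0.2629, -0.2308, -0.3180, 0.6879, -0.6525]
J5: z=[-0.7338, 0.2572, 0.6288] o=[0.5421, 1.1681, -0.3354] → [-0.4257, 0.2544, -0.6009, -0.7338, 0.2572, 0.6288]
J6: z=[-0.4961, 0.4294, -0.7546] o=[0.3013, 1.4994, 0.0114] → [0.4970, 0.0589, -0.2932, -0.4961, 0.4294, -0.7546]
V = J·q̇ = [0.7193, 0.5418, -0.8900, -1.0325, 0.4602, -0.6592]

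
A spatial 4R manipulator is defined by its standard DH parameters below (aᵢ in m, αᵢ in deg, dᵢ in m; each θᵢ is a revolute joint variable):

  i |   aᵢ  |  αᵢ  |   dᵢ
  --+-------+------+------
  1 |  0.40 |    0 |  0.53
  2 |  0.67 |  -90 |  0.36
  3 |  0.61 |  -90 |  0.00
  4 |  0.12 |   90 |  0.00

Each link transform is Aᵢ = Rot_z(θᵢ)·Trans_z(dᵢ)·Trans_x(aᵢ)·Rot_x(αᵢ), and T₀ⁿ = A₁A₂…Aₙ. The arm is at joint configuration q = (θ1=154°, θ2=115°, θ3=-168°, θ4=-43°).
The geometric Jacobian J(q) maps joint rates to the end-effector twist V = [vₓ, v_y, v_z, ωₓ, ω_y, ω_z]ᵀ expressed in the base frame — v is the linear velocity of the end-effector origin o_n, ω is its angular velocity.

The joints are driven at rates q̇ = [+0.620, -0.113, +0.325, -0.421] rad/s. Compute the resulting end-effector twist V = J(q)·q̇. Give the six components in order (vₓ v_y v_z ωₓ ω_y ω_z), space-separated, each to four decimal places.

-0.0788 -0.2628 0.2147 0.3265 0.0818 0.0952

o_n = [-0.2775, 0.1864, 1.0351]
J₁: ẑ×o_n = [-0.1864, -0.2775, 0.0000], ω = ẑ
J2: z=[0.0000, 0.0000, 1.0000] o=[-0.3595, 0.1753, 0.5300] → [-0.0111, 0.0820, 0.0000, 0.0000, 0.0000, 1.0000]
J3: z=[0.9998, -0.0175, 0.0000] o=[-0.3712, -0.4945, 0.8900] → [-0.0025, -0.1451, 0.6825, 0.9998, -0.0175, 0.0000]
J4: z=[-0.0036, -0.2079, 0.9781] o=[-0.3608, 0.1020, 1.0168] → [-0.0864, 0.0816, 0.0170, -0.0036, -0.2079, 0.9781]
V = J·q̇ = [-0.0788, -0.2628, 0.2147, 0.3265, 0.0818, 0.0952]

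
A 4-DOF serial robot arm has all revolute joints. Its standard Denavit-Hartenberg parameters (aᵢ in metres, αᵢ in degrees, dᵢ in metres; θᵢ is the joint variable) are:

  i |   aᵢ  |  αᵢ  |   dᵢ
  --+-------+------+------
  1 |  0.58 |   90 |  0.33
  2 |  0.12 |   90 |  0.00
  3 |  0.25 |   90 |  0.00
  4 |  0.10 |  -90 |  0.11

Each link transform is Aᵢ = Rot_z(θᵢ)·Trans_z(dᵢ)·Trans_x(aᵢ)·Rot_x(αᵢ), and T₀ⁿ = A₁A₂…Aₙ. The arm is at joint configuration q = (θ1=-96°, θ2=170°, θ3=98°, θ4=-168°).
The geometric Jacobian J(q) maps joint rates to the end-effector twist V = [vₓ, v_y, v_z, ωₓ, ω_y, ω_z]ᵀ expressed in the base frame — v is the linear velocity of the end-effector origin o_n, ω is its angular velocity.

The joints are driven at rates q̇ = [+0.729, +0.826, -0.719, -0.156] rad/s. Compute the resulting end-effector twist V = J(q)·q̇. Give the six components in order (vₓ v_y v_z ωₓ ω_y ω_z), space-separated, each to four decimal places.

0.3362 -0.0281 -0.1361 -0.8027 0.0569 -0.0059

o_n = [-0.2040, -0.3524, 0.3456]
J₁: ẑ×o_n = [0.3524, -0.2040, 0.0000], ω = ẑ
J2: z=[-0.9945, 0.1045, 0.0000] o=[-0.0606, -0.5768, 0.3300] → [0.0016, 0.0155, -0.2082, -0.9945, 0.1045, 0.0000]
J3: z=[-0.0182, -0.1727, 0.9848] o=[-0.0483, -0.4593, 0.3508] → [-0.1044, -0.1534, -0.0288, -0.0182, -0.1727, 0.9848]
J4: z=[-0.0365, 0.9844, 0.1720] o=[-0.2981, -0.4675, 0.3448] → [-0.0190, 0.0162, -0.0968, -0.0365, 0.9844, 0.1720]
V = J·q̇ = [0.3362, -0.0281, -0.1361, -0.8027, 0.0569, -0.0059]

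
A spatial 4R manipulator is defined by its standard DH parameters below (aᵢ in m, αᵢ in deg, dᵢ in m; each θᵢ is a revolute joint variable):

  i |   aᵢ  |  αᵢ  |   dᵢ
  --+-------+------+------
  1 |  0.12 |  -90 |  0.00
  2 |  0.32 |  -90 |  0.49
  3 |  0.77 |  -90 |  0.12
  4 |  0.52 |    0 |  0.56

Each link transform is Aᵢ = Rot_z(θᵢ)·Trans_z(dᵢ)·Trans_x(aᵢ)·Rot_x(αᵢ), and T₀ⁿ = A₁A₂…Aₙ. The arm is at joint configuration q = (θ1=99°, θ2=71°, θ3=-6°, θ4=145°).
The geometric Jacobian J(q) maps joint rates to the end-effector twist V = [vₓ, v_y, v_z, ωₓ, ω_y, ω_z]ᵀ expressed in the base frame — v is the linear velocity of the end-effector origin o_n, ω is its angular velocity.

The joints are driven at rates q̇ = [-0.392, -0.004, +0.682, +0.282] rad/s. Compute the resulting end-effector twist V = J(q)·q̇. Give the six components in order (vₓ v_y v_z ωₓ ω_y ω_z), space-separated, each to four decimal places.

0.5228 -0.1866 0.3775 0.3803 -0.5829 -0.6419

o_n = [-0.0513, 0.5216, -0.6234]
J₁: ẑ×o_n = [-0.5216, -0.0513, 0.0000], ω = ẑ
J2: z=[-0.9877, -0.1564, 0.0000] o=[-0.0188, 0.1185, 0.0000] → [0.0975, -0.6157, -0.4032, -0.9877, -0.1564, 0.0000]
J3: z=[0.1479, -0.9339, -0.3256] o=[-0.5190, 0.1448, -0.3026] → [0.4223, -0.1048, 0.4926, 0.1479, -0.9339, -0.3256]
J4: z=[0.9770, 0.1892, -0.0988] o=[-0.6198, 0.2664, -1.0657] → [0.1089, -0.4883, 0.1418, 0.9770, 0.1892, -0.0988]
V = J·q̇ = [0.5228, -0.1866, 0.3775, 0.3803, -0.5829, -0.6419]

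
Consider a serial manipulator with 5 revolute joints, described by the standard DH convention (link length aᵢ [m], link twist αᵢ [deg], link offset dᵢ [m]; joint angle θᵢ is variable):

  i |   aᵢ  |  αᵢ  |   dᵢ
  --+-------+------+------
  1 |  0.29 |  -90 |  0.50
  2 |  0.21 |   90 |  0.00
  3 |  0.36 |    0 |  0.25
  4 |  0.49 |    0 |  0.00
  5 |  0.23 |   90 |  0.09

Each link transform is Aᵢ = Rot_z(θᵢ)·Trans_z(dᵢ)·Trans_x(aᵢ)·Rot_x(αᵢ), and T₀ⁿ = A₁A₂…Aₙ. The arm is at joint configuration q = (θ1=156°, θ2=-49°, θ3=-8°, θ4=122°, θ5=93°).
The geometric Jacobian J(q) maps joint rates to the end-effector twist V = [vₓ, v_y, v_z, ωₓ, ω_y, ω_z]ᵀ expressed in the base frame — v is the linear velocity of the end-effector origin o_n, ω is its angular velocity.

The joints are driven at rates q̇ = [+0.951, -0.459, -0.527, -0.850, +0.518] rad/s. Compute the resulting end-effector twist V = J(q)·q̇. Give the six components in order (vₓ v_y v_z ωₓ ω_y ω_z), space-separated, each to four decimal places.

-0.0612 -0.4058 0.3087 -0.4056 0.6830 0.3874

o_n = [-0.2470, -0.2109, 0.8455]
J₁: ẑ×o_n = [0.2109, -0.2470, 0.0000], ω = ẑ
J2: z=[-0.4067, -0.9135, 0.0000] o=[-0.2649, 0.1180, 0.5000] → [-0.3157, 0.1405, 0.1501, -0.4067, -0.9135, 0.0000]
J3: z=[0.6895, -0.3070, 0.6561] o=[-0.3908, 0.1740, 0.6585] → [0.1951, -0.0346, -0.2212, 0.6895, -0.3070, 0.6561]
J4: z=[0.6895, -0.3070, 0.6561] o=[-0.4117, 0.2381, 1.0916] → [0.3701, 0.2777, -0.2590, 0.6895, -0.3070, 0.6561]
J5: z=[0.6895, -0.3070, 0.6561] o=[-0.4743, -0.2240, 0.9411] → [0.0208, 0.2151, 0.0788, 0.6895, -0.3070, 0.6561]
V = J·q̇ = [-0.0612, -0.4058, 0.3087, -0.4056, 0.6830, 0.3874]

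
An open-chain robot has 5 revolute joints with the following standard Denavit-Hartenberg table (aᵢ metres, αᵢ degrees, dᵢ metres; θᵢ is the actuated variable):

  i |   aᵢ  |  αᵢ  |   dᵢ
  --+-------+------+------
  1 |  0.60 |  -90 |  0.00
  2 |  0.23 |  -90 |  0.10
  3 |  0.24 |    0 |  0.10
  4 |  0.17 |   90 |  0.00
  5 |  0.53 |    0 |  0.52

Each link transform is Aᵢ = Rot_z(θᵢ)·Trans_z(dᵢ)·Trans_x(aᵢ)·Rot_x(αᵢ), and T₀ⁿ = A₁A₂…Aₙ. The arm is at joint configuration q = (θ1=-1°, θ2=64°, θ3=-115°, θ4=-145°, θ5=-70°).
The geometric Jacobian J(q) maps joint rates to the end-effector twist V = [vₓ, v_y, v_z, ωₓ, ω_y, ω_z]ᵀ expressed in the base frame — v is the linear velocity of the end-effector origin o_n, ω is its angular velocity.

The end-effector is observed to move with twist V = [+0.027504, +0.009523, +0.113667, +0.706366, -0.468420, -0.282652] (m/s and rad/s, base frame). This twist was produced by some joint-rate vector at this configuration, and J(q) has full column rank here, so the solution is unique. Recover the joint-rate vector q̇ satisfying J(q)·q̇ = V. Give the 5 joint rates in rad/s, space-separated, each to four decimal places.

0.1830 -0.3270 -0.4430 0.0050 0.7430

o_n = [1.2096, -0.1398, -0.3465]
J₁: ẑ×o_n = [0.1398, 1.2096, -0.0000], ω = ẑ
J2: z=[0.0175, 0.9998, 0.0000] o=[0.5999, -0.0105, 0.0000] → [-0.3465, 0.0060, -0.6119, 0.0175, 0.9998, 0.0000]
J3: z=[-0.8987, 0.0157, -0.4384] o=[0.7025, 0.0878, -0.2067] → [-0.1020, -0.3479, 0.1966, -0.8987, 0.0157, -0.4384]
J4: z=[-0.8987, 0.0157, -0.4384] o=[0.5719, 0.3076, -0.1594] → [-0.1991, -0.4477, 0.3921, -0.8987, 0.0157, -0.4384]
J5: z=[0.4286, -0.1812, -0.8851] o=[0.5561, 0.1404, -0.1329] → [-0.2094, -0.4869, -0.0017, 0.4286, -0.1812, -0.8851]
q̇ = J⁺·V = [0.1830, -0.3270, -0.4430, 0.0050, 0.7430]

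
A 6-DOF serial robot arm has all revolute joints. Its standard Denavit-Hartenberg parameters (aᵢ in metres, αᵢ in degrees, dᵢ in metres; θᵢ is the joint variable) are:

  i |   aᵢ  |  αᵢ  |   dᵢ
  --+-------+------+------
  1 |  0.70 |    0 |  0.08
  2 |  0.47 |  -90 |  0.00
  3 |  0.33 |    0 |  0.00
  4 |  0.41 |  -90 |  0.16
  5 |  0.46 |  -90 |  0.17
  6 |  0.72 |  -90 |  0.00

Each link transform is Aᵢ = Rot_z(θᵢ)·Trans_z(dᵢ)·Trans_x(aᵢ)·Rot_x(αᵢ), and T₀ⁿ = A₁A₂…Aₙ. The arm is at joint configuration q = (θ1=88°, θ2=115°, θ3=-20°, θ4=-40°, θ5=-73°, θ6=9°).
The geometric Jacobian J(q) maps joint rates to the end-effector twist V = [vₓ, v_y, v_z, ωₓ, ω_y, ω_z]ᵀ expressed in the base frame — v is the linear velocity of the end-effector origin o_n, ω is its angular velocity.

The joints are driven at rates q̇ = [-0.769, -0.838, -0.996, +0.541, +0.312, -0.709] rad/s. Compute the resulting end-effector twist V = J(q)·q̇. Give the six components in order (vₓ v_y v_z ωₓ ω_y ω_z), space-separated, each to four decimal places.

o_n = [-0.5856, -0.9499, 0.8158]
J₁: ẑ×o_n = [0.9499, -0.5856, 0.0000], ω = ẑ
J2: z=[0.0000, 0.0000, 1.0000] o=[0.0244, 0.6996, 0.0800] → [1.6494, -0.6100, 0.0000, 0.0000, 0.0000, 1.0000]
J3: z=[0.3907, -0.9205, 0.0000] o=[-0.4082, 0.5159, 0.0800] → [-0.6773, -0.2875, -0.7360, 0.3907, -0.9205, 0.0000]
J4: z=[0.3907, -0.9205, 0.0000] o=[-0.6937, 0.3948, 0.1929] → [-0.5734, -0.2434, -0.4259, 0.3907, -0.9205, 0.0000]
J5: z=[-0.7972, -0.3384, -0.5000] o=[-0.8198, 0.1674, 0.5479] → [-0.6493, 0.0964, 0.9699, -0.7972, -0.3384, -0.5000]
J6: z=[-0.5544, 0.0823, 0.8282] o=[-0.8454, -0.3213, 0.5794] → [0.5400, 0.3462, 0.3270, -0.5544, 0.0823, 0.8282]
V = J·q̇ = [-2.3337, 0.9007, 0.5734, -0.0334, 0.2549, -2.3502]

-2.3337 0.9007 0.5734 -0.0334 0.2549 -2.3502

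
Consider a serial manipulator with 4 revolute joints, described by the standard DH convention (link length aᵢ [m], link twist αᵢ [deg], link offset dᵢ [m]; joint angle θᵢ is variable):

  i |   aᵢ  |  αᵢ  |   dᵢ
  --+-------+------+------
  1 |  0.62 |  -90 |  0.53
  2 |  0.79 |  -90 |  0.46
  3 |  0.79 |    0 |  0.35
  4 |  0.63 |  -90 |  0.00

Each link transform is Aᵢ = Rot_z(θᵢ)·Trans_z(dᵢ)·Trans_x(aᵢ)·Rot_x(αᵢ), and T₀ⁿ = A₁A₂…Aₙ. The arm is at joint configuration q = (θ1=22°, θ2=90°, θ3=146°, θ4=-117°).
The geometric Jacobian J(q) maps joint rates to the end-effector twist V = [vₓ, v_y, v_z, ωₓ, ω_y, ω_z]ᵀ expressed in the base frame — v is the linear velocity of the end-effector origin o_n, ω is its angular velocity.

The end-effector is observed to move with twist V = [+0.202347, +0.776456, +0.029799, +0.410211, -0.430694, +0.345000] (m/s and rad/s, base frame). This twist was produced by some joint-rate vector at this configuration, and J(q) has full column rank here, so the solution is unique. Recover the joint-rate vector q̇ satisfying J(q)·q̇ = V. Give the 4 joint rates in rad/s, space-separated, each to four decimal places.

0.3450 -0.5530 0.6570 -0.8760

o_n = [0.3579, -0.1651, -0.1561]
J₁: ẑ×o_n = [0.1651, 0.3579, -0.0000], ω = ẑ
J2: z=[-0.3746, 0.9272, 0.0000] o=[0.5749, 0.2323, 0.5300] → [-0.6361, -0.2570, 0.3500, -0.3746, 0.9272, 0.0000]
J3: z=[-0.9272, -0.3746, -0.0000] o=[0.4025, 0.6588, -0.2600] → [-0.0389, 0.0964, 0.7472, -0.9272, -0.3746, -0.0000]
J4: z=[-0.9272, -0.3746, -0.0000] o=[0.2435, 0.1181, 0.3949] → [0.2064, -0.5109, 0.3054, -0.9272, -0.3746, -0.0000]
q̇ = J⁺·V = [0.3450, -0.5530, 0.6570, -0.8760]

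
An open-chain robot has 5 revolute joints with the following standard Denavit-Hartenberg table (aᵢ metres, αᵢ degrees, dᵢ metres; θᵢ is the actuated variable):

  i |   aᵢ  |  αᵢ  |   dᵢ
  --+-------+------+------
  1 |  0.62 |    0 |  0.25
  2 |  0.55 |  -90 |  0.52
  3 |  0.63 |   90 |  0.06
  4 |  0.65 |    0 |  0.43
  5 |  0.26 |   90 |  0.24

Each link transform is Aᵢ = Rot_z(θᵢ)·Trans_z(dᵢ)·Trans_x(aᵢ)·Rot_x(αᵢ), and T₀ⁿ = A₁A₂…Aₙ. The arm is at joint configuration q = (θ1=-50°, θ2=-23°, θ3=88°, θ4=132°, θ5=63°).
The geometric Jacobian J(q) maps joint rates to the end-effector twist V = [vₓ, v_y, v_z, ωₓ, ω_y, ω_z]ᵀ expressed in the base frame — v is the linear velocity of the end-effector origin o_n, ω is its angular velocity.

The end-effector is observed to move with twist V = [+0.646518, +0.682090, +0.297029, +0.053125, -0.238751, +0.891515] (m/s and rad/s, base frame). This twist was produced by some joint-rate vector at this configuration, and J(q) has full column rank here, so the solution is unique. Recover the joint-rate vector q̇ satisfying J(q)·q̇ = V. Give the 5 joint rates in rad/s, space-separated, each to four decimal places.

0.1310 0.7520 -0.0190 0.6230 -0.3790

o_n = [1.2095, -1.5003, 0.8494]
J₁: ẑ×o_n = [1.5003, 1.2095, -0.0000], ω = ẑ
J2: z=[0.0000, 0.0000, 1.0000] o=[0.3985, -0.4749, 0.2500] → [1.0253, 0.8110, -0.0000, 0.0000, 0.0000, 1.0000]
J3: z=[0.9563, 0.2924, 0.0000] o=[0.5593, -1.0009, 0.7700] → [0.0232, -0.0760, -0.6676, 0.9563, 0.2924, 0.0000]
J4: z=[0.2922, -0.9557, 0.0349] o=[0.6231, -1.0044, 0.1404] → [-0.6603, -0.1867, 0.4155, 0.2922, -0.9557, 0.0349]
J5: z=[0.2922, -0.9557, 0.0349] o=[1.2063, -1.2596, 0.5901] → [-0.2395, -0.0757, -0.0673, 0.2922, -0.9557, 0.0349]
q̇ = J⁺·V = [0.1310, 0.7520, -0.0190, 0.6230, -0.3790]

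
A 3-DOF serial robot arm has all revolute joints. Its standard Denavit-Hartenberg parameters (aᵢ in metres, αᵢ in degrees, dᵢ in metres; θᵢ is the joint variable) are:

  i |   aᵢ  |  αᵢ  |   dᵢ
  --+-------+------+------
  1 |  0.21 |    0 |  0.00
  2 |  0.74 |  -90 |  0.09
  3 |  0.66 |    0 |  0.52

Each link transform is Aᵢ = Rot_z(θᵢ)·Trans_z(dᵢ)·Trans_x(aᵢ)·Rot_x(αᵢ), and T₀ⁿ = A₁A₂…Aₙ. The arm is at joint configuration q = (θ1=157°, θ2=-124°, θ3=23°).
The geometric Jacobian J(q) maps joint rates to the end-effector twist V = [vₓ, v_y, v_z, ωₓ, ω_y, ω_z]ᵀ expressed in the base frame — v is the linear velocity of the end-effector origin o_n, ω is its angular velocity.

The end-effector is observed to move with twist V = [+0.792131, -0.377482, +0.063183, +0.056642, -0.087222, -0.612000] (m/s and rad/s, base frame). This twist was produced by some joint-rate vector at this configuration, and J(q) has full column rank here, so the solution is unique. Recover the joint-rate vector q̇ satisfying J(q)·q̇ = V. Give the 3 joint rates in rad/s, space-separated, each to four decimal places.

-0.6530 0.0410 -0.1040

o_n = [0.6536, 1.2521, -0.1679]
J₁: ẑ×o_n = [-1.2521, 0.6536, 0.0000], ω = ẑ
J2: z=[0.0000, 0.0000, 1.0000] o=[-0.1933, 0.0821, 0.0000] → [-1.1700, 0.8469, 0.0000, 0.0000, 0.0000, 1.0000]
J3: z=[-0.5446, 0.8387, 0.0000] o=[0.4273, 0.4851, 0.0900] → [-0.2163, -0.1405, -0.6075, -0.5446, 0.8387, 0.0000]
q̇ = J⁺·V = [-0.6530, 0.0410, -0.1040]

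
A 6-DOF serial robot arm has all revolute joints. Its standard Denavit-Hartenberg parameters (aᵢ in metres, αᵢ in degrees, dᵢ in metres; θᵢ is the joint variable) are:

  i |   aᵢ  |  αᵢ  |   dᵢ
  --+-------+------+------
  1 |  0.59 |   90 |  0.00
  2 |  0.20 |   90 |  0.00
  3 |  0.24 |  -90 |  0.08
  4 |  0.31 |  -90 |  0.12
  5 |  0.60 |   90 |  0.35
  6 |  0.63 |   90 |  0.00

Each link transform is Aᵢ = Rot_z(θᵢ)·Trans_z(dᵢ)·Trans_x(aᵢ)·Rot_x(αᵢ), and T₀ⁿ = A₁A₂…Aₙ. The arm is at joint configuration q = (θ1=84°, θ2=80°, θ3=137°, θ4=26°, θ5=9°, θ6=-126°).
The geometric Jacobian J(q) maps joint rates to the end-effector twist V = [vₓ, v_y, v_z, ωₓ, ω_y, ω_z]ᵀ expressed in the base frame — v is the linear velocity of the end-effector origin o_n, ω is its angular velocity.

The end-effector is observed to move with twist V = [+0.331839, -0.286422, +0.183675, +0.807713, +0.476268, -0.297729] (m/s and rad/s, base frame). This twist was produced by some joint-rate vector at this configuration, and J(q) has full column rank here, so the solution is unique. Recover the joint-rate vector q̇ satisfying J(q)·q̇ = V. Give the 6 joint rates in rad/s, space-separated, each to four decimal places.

o_n = [0.5289, 0.4497, -0.4283]
J₁: ẑ×o_n = [-0.4497, 0.5289, 0.0000], ω = ẑ
J2: z=[0.9945, -0.1045, 0.0000] o=[0.0617, 0.5868, 0.0000] → [0.0448, 0.4259, -0.0875, 0.9945, -0.1045, 0.0000]
J3: z=[0.1029, 0.9794, -0.1736] o=[0.0653, 0.6213, 0.1970] → [-0.6422, -0.0161, -0.4717, 0.1029, 0.9794, -0.1736]
J4: z=[-0.7397, -0.0413, -0.6716] o=[0.2331, 0.6522, 0.0102] → [-0.1179, -0.5230, 0.1621, -0.7397, -0.0413, -0.6716]
J5: z=[-0.3840, -0.7937, 0.4718] o=[0.3157, 0.4591, -0.2475] → [0.1480, 0.0312, 0.1729, -0.3840, -0.7937, 0.4718]
J6: z=[-0.6442, -0.1358, -0.7527] o=[0.5781, -0.1745, -0.3578] → [0.4794, -0.0083, -0.4087, -0.6442, -0.1358, -0.7527]
q̇ = J⁺·V = [-0.9290, -0.4630, -0.3930, -0.8000, -0.8820, -0.5870]

-0.9290 -0.4630 -0.3930 -0.8000 -0.8820 -0.5870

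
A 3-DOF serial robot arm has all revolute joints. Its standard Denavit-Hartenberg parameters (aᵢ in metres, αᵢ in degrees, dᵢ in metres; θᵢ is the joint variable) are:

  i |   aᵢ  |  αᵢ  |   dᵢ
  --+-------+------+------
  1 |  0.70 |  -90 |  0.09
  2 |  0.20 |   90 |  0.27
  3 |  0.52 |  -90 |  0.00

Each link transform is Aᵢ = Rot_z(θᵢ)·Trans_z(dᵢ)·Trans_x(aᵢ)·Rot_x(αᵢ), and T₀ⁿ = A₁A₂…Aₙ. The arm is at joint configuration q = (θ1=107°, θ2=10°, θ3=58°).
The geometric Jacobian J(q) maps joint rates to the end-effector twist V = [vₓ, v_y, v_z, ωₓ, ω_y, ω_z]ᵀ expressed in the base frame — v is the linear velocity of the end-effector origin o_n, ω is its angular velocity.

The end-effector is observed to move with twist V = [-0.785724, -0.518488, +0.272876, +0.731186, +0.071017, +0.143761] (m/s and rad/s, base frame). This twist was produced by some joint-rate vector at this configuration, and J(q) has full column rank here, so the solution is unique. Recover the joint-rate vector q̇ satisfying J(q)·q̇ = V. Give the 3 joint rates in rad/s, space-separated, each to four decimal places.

o_n = [-1.0215, 0.9094, 0.0074]
J₁: ẑ×o_n = [-0.9094, -1.0215, 0.0000], ω = ẑ
J2: z=[-0.9563, -0.2924, 0.0000] o=[-0.2047, 0.6694, 0.0900] → [0.0241, -0.0790, -0.4683, -0.9563, -0.2924, 0.0000]
J3: z=[-0.0508, 0.1661, 0.9848] o=[-0.5204, 0.7788, 0.0553] → [-0.1365, -0.4959, 0.0766, -0.0508, 0.1661, 0.9848]
q̇ = J⁺·V = [0.9710, -0.7200, -0.8400]

0.9710 -0.7200 -0.8400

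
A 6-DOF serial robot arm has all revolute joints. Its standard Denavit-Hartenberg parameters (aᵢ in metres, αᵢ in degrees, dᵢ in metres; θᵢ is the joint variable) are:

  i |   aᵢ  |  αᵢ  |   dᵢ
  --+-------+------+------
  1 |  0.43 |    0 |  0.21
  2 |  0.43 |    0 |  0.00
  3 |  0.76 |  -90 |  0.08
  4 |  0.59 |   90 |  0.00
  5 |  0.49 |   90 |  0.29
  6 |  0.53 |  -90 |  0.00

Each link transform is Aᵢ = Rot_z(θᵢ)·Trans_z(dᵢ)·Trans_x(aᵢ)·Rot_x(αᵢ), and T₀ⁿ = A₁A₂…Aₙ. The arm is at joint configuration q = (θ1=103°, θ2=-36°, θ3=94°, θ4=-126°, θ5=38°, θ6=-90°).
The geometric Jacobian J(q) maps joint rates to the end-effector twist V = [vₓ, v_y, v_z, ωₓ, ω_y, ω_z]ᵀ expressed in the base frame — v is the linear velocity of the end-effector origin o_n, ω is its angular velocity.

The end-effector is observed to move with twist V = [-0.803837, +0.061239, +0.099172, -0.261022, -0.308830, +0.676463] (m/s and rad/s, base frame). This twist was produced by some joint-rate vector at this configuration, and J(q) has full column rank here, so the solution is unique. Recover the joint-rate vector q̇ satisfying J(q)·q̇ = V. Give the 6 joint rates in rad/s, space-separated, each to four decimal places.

o_n = [-0.3866, 0.6534, 1.2208]
J₁: ẑ×o_n = [-0.6534, -0.3866, 0.0000], ω = ẑ
J2: z=[0.0000, 0.0000, 1.0000] o=[-0.0967, 0.4190, 0.2100] → [-0.2344, -0.2899, 0.0000, 0.0000, 0.0000, 1.0000]
J3: z=[0.0000, 0.0000, 1.0000] o=[0.0713, 0.8148, 0.2100] → [0.1614, -0.4579, 0.0000, 0.0000, 0.0000, 1.0000]
J4: z=[-0.3256, -0.9455, 0.0000] o=[-0.6473, 1.0622, 0.2900] → [-0.8801, 0.3030, 0.3796, -0.3256, -0.9455, 0.0000]
J5: z=[0.7649, -0.2634, -0.5878] o=[-0.3194, 0.9493, 0.7673] → [-0.2934, -0.3074, -0.2441, 0.7649, -0.2634, -0.5878]
J6: z=[0.5987, 0.6273, 0.4981] o=[0.0188, 0.5138, 0.9092] → [0.1259, -0.3884, 0.3379, 0.5987, 0.6273, 0.4981]
q̇ = J⁺·V = [0.3560, 0.9930, -0.6890, 0.2840, -0.1280, -0.1180]

0.3560 0.9930 -0.6890 0.2840 -0.1280 -0.1180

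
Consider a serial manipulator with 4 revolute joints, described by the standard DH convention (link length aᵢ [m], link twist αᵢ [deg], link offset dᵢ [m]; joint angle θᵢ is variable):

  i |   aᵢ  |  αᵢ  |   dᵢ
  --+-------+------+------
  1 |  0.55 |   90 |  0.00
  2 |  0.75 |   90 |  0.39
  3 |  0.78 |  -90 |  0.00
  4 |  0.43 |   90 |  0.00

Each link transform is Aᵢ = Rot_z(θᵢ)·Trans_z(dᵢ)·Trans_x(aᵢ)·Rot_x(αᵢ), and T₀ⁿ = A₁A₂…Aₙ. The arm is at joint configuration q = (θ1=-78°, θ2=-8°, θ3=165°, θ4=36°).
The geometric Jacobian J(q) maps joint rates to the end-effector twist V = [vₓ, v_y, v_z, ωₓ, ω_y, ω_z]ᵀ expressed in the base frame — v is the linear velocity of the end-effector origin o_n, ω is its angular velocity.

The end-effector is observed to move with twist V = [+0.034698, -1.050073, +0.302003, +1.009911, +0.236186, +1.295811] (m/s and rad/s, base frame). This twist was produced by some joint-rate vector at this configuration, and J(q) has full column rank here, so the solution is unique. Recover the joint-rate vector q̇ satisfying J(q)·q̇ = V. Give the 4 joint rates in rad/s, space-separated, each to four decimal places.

0.8970 -0.7520 -0.3920 0.2950

o_n = [-0.6152, -0.3854, 0.2975]
J₁: ẑ×o_n = [0.3854, -0.6152, 0.0000], ω = ẑ
J2: z=[-0.9781, -0.2079, 0.0000] o=[0.1144, -0.5380, 0.0000] → [-0.0619, 0.2910, -0.3010, -0.9781, -0.2079, 0.0000]
J3: z=[-0.0289, 0.1361, -0.9903] o=[-0.1127, -1.3455, -0.1044] → [1.0055, 0.5093, 0.0406, -0.0289, 0.1361, -0.9903]
J4: z=[0.8915, 0.4515, 0.0360] o=[-0.4653, -0.6577, 0.0005] → [0.1243, -0.2702, 0.3105, 0.8915, 0.4515, 0.0360]
q̇ = J⁺·V = [0.8970, -0.7520, -0.3920, 0.2950]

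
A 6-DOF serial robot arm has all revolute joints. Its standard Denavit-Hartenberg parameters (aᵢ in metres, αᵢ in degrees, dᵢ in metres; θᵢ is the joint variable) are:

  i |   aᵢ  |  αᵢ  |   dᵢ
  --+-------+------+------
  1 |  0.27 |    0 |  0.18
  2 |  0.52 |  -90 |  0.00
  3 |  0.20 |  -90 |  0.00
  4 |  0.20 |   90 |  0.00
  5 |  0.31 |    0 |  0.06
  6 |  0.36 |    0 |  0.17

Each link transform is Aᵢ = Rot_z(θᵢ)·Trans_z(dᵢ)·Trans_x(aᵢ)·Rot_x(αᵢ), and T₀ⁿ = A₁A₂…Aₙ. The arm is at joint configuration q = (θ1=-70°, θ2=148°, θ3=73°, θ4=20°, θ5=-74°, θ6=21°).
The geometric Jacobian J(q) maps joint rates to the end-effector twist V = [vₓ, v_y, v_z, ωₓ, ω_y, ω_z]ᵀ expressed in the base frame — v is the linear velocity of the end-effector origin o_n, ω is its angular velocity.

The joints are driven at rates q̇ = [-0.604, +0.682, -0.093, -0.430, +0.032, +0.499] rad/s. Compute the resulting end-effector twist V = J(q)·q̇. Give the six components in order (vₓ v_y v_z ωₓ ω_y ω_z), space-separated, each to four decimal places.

o_n = [0.3191, 1.0265, -0.3665]
J₁: ẑ×o_n = [-1.0265, 0.3191, 0.0000], ω = ẑ
J2: z=[0.0000, 0.0000, 1.0000] o=[0.0923, -0.2537, 0.1800] → [-1.2802, 0.2267, 0.0000, 0.0000, 0.0000, 1.0000]
J3: z=[-0.9781, 0.2079, 0.0000] o=[0.2005, 0.2549, 0.1800] → [-0.1136, -0.5346, -0.7793, -0.9781, 0.2079, 0.0000]
J4: z=[-0.1988, -0.9354, -0.2924] o=[0.2126, 0.3121, -0.0113] → [0.5412, -0.1018, -0.0425, -0.1988, -0.9354, -0.2924]
J5: z=[-0.8984, 0.2932, -0.3271] o=[0.2910, 0.3516, -0.1910] → [0.1693, -0.1669, -0.6145, -0.8984, 0.2932, -0.3271]
J6: z=[-0.8984, 0.2932, -0.3271] o=[0.3298, 0.6649, -0.2003] → [0.0695, -0.1458, -0.3217, -0.8984, 0.2932, -0.3271]
V = J·q̇ = [-0.4351, -0.0227, -0.0895, -0.3006, 0.5386, 0.0300]

-0.4351 -0.0227 -0.0895 -0.3006 0.5386 0.0300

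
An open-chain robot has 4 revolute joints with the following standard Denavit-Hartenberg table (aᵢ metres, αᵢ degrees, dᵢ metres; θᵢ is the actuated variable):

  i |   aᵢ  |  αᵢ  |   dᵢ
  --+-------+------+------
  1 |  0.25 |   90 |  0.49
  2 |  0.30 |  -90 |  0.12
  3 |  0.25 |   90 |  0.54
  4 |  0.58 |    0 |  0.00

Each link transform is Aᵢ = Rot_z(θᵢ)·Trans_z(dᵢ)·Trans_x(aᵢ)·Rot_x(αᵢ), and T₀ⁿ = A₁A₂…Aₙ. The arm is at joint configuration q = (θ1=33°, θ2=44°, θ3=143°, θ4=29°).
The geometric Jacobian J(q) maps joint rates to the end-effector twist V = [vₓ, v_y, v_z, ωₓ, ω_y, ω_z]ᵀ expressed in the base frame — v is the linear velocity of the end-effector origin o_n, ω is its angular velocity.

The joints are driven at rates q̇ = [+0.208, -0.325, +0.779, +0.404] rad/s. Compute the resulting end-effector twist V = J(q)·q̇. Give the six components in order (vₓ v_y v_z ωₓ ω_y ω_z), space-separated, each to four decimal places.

0.1209 -0.6986 0.2205 -0.6599 0.3437 0.9373

o_n = [-0.6355, -0.0124, 0.8690]
J₁: ẑ×o_n = [0.0124, -0.6355, 0.0000], ω = ẑ
J2: z=[0.5446, -0.8387, 0.0000] o=[0.2097, 0.1362, 0.4900] → [-0.3178, -0.2064, -0.7897, 0.5446, -0.8387, 0.0000]
J3: z=[-0.5826, -0.3783, 0.7193] o=[0.4560, 0.1531, 0.6984] → [0.0544, -0.6858, -0.3166, -0.5826, -0.3783, 0.7193]
J4: z=[-0.0719, 0.9056, 0.4181] o=[-0.0610, -0.0033, 0.9481] → [-0.0679, -0.2459, 0.5209, -0.0719, 0.9056, 0.4181]
V = J·q̇ = [0.1209, -0.6986, 0.2205, -0.6599, 0.3437, 0.9373]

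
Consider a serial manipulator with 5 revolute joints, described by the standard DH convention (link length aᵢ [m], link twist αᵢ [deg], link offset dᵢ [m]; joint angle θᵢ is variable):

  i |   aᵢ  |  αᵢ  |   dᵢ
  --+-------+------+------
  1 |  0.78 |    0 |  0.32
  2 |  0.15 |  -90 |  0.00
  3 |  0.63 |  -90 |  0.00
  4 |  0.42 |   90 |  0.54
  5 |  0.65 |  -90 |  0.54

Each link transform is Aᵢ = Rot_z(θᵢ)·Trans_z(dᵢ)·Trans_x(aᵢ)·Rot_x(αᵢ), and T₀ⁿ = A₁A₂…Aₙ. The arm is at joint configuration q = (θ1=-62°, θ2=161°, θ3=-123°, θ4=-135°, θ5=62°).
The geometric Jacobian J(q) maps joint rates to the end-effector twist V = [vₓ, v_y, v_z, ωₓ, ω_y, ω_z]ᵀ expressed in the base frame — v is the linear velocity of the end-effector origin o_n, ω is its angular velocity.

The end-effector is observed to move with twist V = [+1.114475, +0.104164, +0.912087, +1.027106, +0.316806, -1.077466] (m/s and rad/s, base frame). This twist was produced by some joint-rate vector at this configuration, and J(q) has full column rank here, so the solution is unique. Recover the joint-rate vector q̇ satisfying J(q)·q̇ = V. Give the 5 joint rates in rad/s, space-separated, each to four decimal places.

0.0230 -0.4970 -0.4750 -0.2010 0.8330

o_n = [0.0447, 0.5040, 0.7048]
J₁: ẑ×o_n = [-0.5040, 0.0447, 0.0000], ω = ẑ
J2: z=[0.0000, 0.0000, 1.0000] o=[0.3662, -0.6887, 0.3200] → [-1.1927, -0.3215, 0.0000, 0.0000, 0.0000, 1.0000]
J3: z=[-0.9877, -0.1564, 0.0000] o=[0.3427, -0.5405, 0.3200] → [-0.0602, 0.3800, -1.0783, -0.9877, -0.1564, 0.0000]
J4: z=[-0.1312, 0.8283, 0.5446] o=[0.3964, -0.8794, 0.8484] → [-0.8724, -0.2104, 0.1098, -0.1312, 0.8283, 0.5446]
J5: z=[0.6382, 0.4910, -0.5930] o=[0.0069, -0.3188, 0.8934] → [0.3954, 0.0980, 0.5065, 0.6382, 0.4910, -0.5930]
q̇ = J⁺·V = [0.0230, -0.4970, -0.4750, -0.2010, 0.8330]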